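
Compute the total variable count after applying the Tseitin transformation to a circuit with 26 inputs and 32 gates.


The Tseitin transformation introduces one auxiliary variable per gate.
Total variables = inputs + gates = 26 + 32 = 58.

58


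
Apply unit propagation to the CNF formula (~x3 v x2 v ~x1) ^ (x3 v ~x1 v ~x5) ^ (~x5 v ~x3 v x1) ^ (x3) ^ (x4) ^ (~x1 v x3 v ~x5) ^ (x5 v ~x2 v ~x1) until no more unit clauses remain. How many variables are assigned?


Unit propagation repeatedly assigns the literal in any unit clause, then simplifies.
Assignments in order: x3 = T, x4 = T.
No further unit clauses remain.
Total variables assigned = 2.

2


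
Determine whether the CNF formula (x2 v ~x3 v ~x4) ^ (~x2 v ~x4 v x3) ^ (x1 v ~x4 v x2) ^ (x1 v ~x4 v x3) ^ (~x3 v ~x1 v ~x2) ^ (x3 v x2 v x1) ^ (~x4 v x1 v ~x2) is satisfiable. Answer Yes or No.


Check all 16 possible truth assignments.
Number of satisfying assignments found: 7.
The formula is satisfiable.

Yes


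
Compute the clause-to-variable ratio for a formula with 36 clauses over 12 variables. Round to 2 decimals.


Clause-to-variable ratio = clauses / variables.
36 / 12 = 3.0.

3.0


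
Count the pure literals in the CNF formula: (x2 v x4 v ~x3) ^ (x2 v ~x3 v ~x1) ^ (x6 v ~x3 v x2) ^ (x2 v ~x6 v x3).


A pure literal appears in only one polarity across all clauses.
Pure literals: x1 (negative only), x2 (positive only), x4 (positive only).
Count = 3.

3


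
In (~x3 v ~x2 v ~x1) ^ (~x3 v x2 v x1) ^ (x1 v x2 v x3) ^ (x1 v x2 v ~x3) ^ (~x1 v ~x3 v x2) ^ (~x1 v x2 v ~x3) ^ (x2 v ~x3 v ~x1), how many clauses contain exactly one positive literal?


A definite clause has exactly one positive literal.
Clause 1: 0 positive -> not definite
Clause 2: 2 positive -> not definite
Clause 3: 3 positive -> not definite
Clause 4: 2 positive -> not definite
Clause 5: 1 positive -> definite
Clause 6: 1 positive -> definite
Clause 7: 1 positive -> definite
Definite clause count = 3.

3


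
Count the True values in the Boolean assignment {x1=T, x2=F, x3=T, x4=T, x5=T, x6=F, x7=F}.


The weight is the number of variables assigned True.
True variables: x1, x3, x4, x5.
Weight = 4.

4


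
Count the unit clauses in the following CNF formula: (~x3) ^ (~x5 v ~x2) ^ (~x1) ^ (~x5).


A unit clause contains exactly one literal.
Unit clauses found: (~x3), (~x1), (~x5).
Count = 3.

3


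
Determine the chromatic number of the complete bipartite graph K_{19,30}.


K_{19,30} is bipartite by definition: the two parts are independent sets, with every edge crossing between them.
Color all vertices in one part with color 1 and all vertices in the other part with color 2.
Since the graph has at least one edge, one color does not suffice.
Chromatic number = 2.

2


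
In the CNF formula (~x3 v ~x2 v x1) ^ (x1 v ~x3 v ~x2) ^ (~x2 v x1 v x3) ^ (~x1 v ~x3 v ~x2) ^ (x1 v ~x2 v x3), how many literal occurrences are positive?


Scan each clause for unnegated literals.
Clause 1: 1 positive; Clause 2: 1 positive; Clause 3: 2 positive; Clause 4: 0 positive; Clause 5: 2 positive.
Total positive literal occurrences = 6.

6


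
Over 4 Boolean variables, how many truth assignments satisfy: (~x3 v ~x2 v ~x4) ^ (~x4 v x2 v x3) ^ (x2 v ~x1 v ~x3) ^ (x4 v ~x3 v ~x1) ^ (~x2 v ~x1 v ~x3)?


Enumerate all 16 truth assignments over 4 variables.
Test each against every clause.
Satisfying assignments found: 9.

9


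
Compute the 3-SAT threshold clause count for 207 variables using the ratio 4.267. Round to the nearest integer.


The 3-SAT phase transition occurs at approximately 4.267 clauses per variable.
m = 4.267 * 207 = 883.269.
Rounded to nearest integer: 883.

883


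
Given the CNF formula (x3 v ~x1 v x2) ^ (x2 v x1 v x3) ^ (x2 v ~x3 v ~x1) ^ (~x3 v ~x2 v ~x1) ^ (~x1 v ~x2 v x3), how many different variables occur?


Identify each distinct variable in the formula.
Variables found: x1, x2, x3.
Total distinct variables = 3.

3


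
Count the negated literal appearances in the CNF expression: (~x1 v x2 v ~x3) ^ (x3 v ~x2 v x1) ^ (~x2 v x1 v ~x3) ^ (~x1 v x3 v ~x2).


Scan each clause for negated literals.
Clause 1: 2 negative; Clause 2: 1 negative; Clause 3: 2 negative; Clause 4: 2 negative.
Total negative literal occurrences = 7.

7


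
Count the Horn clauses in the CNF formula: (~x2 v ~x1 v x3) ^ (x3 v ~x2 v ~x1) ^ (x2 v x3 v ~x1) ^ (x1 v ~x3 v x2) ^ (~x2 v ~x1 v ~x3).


A Horn clause has at most one positive literal.
Clause 1: 1 positive lit(s) -> Horn
Clause 2: 1 positive lit(s) -> Horn
Clause 3: 2 positive lit(s) -> not Horn
Clause 4: 2 positive lit(s) -> not Horn
Clause 5: 0 positive lit(s) -> Horn
Total Horn clauses = 3.

3


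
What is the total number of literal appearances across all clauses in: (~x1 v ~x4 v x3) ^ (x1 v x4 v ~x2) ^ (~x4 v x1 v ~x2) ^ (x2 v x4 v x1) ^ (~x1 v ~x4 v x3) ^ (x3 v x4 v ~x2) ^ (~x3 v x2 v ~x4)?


Clause lengths: 3, 3, 3, 3, 3, 3, 3.
Sum = 3 + 3 + 3 + 3 + 3 + 3 + 3 = 21.

21


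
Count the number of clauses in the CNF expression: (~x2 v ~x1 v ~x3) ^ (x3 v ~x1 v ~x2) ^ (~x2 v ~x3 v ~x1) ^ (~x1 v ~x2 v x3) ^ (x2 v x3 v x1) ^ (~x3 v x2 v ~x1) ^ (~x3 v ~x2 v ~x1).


Each group enclosed in parentheses joined by ^ is one clause.
Counting the conjuncts: 7 clauses.

7


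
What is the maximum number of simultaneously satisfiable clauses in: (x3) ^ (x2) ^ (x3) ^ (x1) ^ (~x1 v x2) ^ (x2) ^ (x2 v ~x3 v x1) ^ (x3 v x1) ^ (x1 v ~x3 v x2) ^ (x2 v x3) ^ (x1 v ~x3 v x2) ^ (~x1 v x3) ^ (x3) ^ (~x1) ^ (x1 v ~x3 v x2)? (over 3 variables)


Enumerate all 8 truth assignments.
For each, count how many of the 15 clauses are satisfied.
The formula is not fully satisfiable, so the maximum is below 15.
Maximum simultaneously satisfiable clauses = 14.

14


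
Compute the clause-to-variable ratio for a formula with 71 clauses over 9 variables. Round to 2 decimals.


Clause-to-variable ratio = clauses / variables.
71 / 9 = 7.89.

7.89


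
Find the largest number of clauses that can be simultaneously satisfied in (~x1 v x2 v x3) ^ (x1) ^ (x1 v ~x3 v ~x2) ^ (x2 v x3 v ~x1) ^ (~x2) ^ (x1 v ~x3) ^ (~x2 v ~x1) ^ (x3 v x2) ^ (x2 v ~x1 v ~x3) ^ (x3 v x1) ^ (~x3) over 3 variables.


Enumerate all 8 truth assignments.
For each, count how many of the 11 clauses are satisfied.
The formula is not fully satisfiable, so the maximum is below 11.
Maximum simultaneously satisfiable clauses = 9.

9


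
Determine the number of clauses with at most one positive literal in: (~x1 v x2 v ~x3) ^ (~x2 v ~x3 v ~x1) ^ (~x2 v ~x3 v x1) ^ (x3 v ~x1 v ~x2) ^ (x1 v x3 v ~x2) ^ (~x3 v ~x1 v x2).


A Horn clause has at most one positive literal.
Clause 1: 1 positive lit(s) -> Horn
Clause 2: 0 positive lit(s) -> Horn
Clause 3: 1 positive lit(s) -> Horn
Clause 4: 1 positive lit(s) -> Horn
Clause 5: 2 positive lit(s) -> not Horn
Clause 6: 1 positive lit(s) -> Horn
Total Horn clauses = 5.

5


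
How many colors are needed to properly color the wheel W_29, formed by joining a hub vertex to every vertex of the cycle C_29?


W_29 consists of the cycle C_29 together with a hub vertex adjacent to every cycle vertex.
The cycle C_29 needs 3 colors (odd cycle -> 3).
The hub is adjacent to every cycle vertex, so it must receive a new color distinct from all of them.
Chromatic number = 3 + 1 = 4.

4


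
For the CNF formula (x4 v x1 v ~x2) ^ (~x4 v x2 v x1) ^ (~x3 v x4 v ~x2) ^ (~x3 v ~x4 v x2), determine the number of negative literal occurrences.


Scan each clause for negated literals.
Clause 1: 1 negative; Clause 2: 1 negative; Clause 3: 2 negative; Clause 4: 2 negative.
Total negative literal occurrences = 6.

6


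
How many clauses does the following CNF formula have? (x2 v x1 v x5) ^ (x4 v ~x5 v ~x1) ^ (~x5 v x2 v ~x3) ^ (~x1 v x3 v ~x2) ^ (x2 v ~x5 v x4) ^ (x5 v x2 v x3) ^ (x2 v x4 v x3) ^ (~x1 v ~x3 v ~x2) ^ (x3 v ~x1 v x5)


Each group enclosed in parentheses joined by ^ is one clause.
Counting the conjuncts: 9 clauses.

9


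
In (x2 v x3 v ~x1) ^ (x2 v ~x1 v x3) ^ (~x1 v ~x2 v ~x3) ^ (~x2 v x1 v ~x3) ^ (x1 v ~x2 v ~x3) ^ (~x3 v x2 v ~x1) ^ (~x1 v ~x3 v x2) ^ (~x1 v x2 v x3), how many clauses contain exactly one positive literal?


A definite clause has exactly one positive literal.
Clause 1: 2 positive -> not definite
Clause 2: 2 positive -> not definite
Clause 3: 0 positive -> not definite
Clause 4: 1 positive -> definite
Clause 5: 1 positive -> definite
Clause 6: 1 positive -> definite
Clause 7: 1 positive -> definite
Clause 8: 2 positive -> not definite
Definite clause count = 4.

4


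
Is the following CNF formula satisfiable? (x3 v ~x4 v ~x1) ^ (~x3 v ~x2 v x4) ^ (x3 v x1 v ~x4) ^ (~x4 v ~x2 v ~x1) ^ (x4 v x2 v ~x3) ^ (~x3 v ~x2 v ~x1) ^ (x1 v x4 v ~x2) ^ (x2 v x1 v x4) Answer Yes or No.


Check all 16 possible truth assignments.
Number of satisfying assignments found: 5.
The formula is satisfiable.

Yes


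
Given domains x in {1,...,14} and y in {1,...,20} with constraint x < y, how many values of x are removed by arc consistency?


For the constraint x < y, x needs a supporting value in y's domain.
x can be at most 19 (one less than y's maximum).
Valid x values from domain: 14 out of 14.
Pruned = 14 - 14 = 0.

0


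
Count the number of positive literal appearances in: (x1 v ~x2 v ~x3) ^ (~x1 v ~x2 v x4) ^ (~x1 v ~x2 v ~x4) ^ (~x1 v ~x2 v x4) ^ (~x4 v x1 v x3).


Scan each clause for unnegated literals.
Clause 1: 1 positive; Clause 2: 1 positive; Clause 3: 0 positive; Clause 4: 1 positive; Clause 5: 2 positive.
Total positive literal occurrences = 5.

5


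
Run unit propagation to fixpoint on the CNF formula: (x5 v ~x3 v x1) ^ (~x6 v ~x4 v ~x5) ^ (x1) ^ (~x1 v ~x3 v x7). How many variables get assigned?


Unit propagation repeatedly assigns the literal in any unit clause, then simplifies.
Assignments in order: x1 = T.
No further unit clauses remain.
Total variables assigned = 1.

1


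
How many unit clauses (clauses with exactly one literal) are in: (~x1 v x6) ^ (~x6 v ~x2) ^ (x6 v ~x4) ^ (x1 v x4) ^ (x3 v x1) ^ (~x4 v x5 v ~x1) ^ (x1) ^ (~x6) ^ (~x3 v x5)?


A unit clause contains exactly one literal.
Unit clauses found: (x1), (~x6).
Count = 2.

2


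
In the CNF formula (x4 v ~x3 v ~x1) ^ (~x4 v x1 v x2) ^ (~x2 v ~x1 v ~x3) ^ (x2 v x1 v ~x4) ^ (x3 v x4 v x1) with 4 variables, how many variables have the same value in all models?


Find all satisfying assignments: 9 model(s).
Check which variables have the same value in every model.
No variable is fixed across all models.
Backbone size = 0.

0


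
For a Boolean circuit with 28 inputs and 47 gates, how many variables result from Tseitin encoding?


The Tseitin transformation introduces one auxiliary variable per gate.
Total variables = inputs + gates = 28 + 47 = 75.

75


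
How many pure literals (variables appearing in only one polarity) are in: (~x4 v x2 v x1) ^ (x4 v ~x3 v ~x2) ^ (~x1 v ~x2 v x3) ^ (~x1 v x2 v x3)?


A pure literal appears in only one polarity across all clauses.
No pure literals found.
Count = 0.

0


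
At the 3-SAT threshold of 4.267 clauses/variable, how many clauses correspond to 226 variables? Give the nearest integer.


The 3-SAT phase transition occurs at approximately 4.267 clauses per variable.
m = 4.267 * 226 = 964.342.
Rounded to nearest integer: 964.

964


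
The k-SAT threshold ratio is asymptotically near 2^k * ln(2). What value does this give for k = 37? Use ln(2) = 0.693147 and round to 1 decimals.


Using the asymptotic formula: threshold ~ 2^k * ln(2).
2^37 = 137438953472.
137438953472 * 0.693147 = 95265398282.3.

95265398282.3


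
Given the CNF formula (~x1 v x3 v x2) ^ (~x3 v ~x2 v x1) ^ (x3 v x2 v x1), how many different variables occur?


Identify each distinct variable in the formula.
Variables found: x1, x2, x3.
Total distinct variables = 3.

3


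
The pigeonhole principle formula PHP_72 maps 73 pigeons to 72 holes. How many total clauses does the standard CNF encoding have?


The PHP encoding has two parts:
1) At-least-one-hole clauses: 73 (one per pigeon, each with 72 literals).
2) At-most-one-pigeon-per-hole clauses: 72 holes * C(73,2) = 72 * 2628 = 189216.
Total clauses = 73 + 189216 = 189289.

189289


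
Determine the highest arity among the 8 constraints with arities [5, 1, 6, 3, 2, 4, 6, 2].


The arities are: 5, 1, 6, 3, 2, 4, 6, 2.
Scan for the maximum value.
Maximum arity = 6.

6


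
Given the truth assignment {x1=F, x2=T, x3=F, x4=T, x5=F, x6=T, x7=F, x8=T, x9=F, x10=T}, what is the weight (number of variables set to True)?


The weight is the number of variables assigned True.
True variables: x2, x4, x6, x8, x10.
Weight = 5.

5


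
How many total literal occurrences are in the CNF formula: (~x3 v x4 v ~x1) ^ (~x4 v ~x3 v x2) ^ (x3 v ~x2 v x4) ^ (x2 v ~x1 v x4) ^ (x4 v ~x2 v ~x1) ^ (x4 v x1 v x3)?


Clause lengths: 3, 3, 3, 3, 3, 3.
Sum = 3 + 3 + 3 + 3 + 3 + 3 = 18.

18


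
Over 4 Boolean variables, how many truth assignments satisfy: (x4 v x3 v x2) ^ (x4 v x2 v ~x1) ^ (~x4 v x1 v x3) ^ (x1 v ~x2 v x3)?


Enumerate all 16 truth assignments over 4 variables.
Test each against every clause.
Satisfying assignments found: 10.

10


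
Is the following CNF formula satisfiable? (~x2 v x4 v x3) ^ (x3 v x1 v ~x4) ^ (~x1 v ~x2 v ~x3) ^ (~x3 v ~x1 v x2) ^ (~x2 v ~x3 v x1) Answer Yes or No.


Check all 16 possible truth assignments.
Number of satisfying assignments found: 6.
The formula is satisfiable.

Yes


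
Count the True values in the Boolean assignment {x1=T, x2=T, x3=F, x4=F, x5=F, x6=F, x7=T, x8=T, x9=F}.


The weight is the number of variables assigned True.
True variables: x1, x2, x7, x8.
Weight = 4.

4


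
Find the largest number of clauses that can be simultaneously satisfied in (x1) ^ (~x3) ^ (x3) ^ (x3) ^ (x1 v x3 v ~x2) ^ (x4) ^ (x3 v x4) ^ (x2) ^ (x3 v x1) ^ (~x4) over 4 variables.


Enumerate all 16 truth assignments.
For each, count how many of the 10 clauses are satisfied.
The formula is not fully satisfiable, so the maximum is below 10.
Maximum simultaneously satisfiable clauses = 8.

8


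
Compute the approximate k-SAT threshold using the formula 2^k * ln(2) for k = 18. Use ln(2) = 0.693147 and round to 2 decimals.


Using the asymptotic formula: threshold ~ 2^k * ln(2).
2^18 = 262144.
262144 * 0.693147 = 181704.33.

181704.33


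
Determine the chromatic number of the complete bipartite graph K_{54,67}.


K_{54,67} is bipartite by definition: the two parts are independent sets, with every edge crossing between them.
Color all vertices in one part with color 1 and all vertices in the other part with color 2.
Since the graph has at least one edge, one color does not suffice.
Chromatic number = 2.

2


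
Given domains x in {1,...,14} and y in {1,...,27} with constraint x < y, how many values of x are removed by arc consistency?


For the constraint x < y, x needs a supporting value in y's domain.
x can be at most 26 (one less than y's maximum).
Valid x values from domain: 14 out of 14.
Pruned = 14 - 14 = 0.

0


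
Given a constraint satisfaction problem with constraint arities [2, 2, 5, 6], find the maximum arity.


The arities are: 2, 2, 5, 6.
Scan for the maximum value.
Maximum arity = 6.

6


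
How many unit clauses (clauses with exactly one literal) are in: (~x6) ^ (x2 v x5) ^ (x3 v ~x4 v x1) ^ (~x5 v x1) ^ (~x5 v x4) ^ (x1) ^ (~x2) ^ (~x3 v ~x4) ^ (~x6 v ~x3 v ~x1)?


A unit clause contains exactly one literal.
Unit clauses found: (~x6), (x1), (~x2).
Count = 3.

3


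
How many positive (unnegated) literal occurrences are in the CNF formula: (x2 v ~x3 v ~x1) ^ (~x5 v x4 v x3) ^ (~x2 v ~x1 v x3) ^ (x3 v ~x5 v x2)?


Scan each clause for unnegated literals.
Clause 1: 1 positive; Clause 2: 2 positive; Clause 3: 1 positive; Clause 4: 2 positive.
Total positive literal occurrences = 6.

6


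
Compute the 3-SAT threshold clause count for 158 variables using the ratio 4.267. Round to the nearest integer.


The 3-SAT phase transition occurs at approximately 4.267 clauses per variable.
m = 4.267 * 158 = 674.186.
Rounded to nearest integer: 674.

674


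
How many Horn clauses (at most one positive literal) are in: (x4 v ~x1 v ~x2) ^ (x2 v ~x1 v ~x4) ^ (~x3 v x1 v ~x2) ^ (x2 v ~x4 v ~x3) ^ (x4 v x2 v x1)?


A Horn clause has at most one positive literal.
Clause 1: 1 positive lit(s) -> Horn
Clause 2: 1 positive lit(s) -> Horn
Clause 3: 1 positive lit(s) -> Horn
Clause 4: 1 positive lit(s) -> Horn
Clause 5: 3 positive lit(s) -> not Horn
Total Horn clauses = 4.

4


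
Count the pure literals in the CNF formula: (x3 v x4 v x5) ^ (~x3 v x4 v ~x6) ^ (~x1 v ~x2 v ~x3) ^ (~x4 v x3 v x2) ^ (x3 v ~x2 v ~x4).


A pure literal appears in only one polarity across all clauses.
Pure literals: x1 (negative only), x5 (positive only), x6 (negative only).
Count = 3.

3


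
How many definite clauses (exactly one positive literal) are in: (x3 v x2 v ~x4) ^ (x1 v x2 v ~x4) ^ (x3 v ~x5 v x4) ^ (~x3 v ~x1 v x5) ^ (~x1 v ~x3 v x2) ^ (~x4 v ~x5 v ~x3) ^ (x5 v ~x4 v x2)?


A definite clause has exactly one positive literal.
Clause 1: 2 positive -> not definite
Clause 2: 2 positive -> not definite
Clause 3: 2 positive -> not definite
Clause 4: 1 positive -> definite
Clause 5: 1 positive -> definite
Clause 6: 0 positive -> not definite
Clause 7: 2 positive -> not definite
Definite clause count = 2.

2


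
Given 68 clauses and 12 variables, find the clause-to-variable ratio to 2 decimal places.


Clause-to-variable ratio = clauses / variables.
68 / 12 = 5.67.

5.67


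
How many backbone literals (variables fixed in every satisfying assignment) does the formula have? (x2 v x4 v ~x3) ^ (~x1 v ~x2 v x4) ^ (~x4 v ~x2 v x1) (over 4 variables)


Find all satisfying assignments: 10 model(s).
Check which variables have the same value in every model.
No variable is fixed across all models.
Backbone size = 0.

0


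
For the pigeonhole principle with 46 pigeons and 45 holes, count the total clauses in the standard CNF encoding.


The PHP encoding has two parts:
1) At-least-one-hole clauses: 46 (one per pigeon, each with 45 literals).
2) At-most-one-pigeon-per-hole clauses: 45 holes * C(46,2) = 45 * 1035 = 46575.
Total clauses = 46 + 46575 = 46621.

46621


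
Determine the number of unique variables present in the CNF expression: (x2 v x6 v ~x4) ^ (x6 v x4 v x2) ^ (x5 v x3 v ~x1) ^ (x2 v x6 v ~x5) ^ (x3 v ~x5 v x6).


Identify each distinct variable in the formula.
Variables found: x1, x2, x3, x4, x5, x6.
Total distinct variables = 6.

6


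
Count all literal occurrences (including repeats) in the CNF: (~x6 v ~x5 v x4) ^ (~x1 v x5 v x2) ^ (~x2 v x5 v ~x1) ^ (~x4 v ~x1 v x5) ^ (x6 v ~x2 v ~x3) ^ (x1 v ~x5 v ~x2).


Clause lengths: 3, 3, 3, 3, 3, 3.
Sum = 3 + 3 + 3 + 3 + 3 + 3 = 18.

18


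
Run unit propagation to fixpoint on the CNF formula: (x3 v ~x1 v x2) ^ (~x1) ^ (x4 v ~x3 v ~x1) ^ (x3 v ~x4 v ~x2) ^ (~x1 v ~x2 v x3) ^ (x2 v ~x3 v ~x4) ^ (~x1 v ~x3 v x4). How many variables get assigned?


Unit propagation repeatedly assigns the literal in any unit clause, then simplifies.
Assignments in order: x1 = F.
No further unit clauses remain.
Total variables assigned = 1.

1


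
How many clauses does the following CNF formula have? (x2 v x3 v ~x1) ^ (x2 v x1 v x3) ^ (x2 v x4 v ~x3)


Each group enclosed in parentheses joined by ^ is one clause.
Counting the conjuncts: 3 clauses.

3


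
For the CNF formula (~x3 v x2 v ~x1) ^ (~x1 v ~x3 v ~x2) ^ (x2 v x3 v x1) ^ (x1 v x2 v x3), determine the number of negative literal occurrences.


Scan each clause for negated literals.
Clause 1: 2 negative; Clause 2: 3 negative; Clause 3: 0 negative; Clause 4: 0 negative.
Total negative literal occurrences = 5.

5


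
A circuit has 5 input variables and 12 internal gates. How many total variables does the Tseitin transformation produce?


The Tseitin transformation introduces one auxiliary variable per gate.
Total variables = inputs + gates = 5 + 12 = 17.

17


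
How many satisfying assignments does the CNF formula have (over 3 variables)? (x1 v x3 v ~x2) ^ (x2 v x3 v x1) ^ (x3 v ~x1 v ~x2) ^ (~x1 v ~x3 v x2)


Enumerate all 8 truth assignments over 3 variables.
Test each against every clause.
Satisfying assignments found: 4.

4


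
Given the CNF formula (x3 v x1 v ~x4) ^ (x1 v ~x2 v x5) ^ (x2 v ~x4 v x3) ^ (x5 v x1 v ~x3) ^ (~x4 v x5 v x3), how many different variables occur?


Identify each distinct variable in the formula.
Variables found: x1, x2, x3, x4, x5.
Total distinct variables = 5.

5


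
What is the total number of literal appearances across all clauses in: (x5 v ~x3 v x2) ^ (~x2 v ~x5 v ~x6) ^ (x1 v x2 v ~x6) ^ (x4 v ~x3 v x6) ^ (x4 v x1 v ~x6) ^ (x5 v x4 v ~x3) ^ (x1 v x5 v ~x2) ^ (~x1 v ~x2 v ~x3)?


Clause lengths: 3, 3, 3, 3, 3, 3, 3, 3.
Sum = 3 + 3 + 3 + 3 + 3 + 3 + 3 + 3 = 24.

24


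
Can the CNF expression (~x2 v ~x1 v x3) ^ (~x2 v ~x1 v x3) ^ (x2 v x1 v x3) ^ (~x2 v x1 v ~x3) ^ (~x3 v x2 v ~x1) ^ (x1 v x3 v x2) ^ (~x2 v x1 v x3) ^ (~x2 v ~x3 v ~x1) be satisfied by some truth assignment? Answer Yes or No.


Check all 8 possible truth assignments.
Number of satisfying assignments found: 2.
The formula is satisfiable.

Yes


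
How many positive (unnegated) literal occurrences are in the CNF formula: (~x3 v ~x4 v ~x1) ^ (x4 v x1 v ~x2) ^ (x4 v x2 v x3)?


Scan each clause for unnegated literals.
Clause 1: 0 positive; Clause 2: 2 positive; Clause 3: 3 positive.
Total positive literal occurrences = 5.

5


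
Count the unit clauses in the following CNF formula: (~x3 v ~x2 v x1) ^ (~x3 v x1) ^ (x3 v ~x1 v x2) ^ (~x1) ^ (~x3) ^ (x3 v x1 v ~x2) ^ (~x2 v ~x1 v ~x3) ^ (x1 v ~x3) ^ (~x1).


A unit clause contains exactly one literal.
Unit clauses found: (~x1), (~x3), (~x1).
Count = 3.

3


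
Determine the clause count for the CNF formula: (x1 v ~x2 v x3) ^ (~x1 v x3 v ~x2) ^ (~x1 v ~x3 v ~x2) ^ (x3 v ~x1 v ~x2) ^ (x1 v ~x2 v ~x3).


Each group enclosed in parentheses joined by ^ is one clause.
Counting the conjuncts: 5 clauses.

5


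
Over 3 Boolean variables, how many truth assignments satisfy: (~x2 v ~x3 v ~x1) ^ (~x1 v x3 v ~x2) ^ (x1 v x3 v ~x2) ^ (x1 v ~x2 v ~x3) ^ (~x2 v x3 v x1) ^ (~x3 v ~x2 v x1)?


Enumerate all 8 truth assignments over 3 variables.
Test each against every clause.
Satisfying assignments found: 4.

4


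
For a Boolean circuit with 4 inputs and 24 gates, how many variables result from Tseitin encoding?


The Tseitin transformation introduces one auxiliary variable per gate.
Total variables = inputs + gates = 4 + 24 = 28.

28


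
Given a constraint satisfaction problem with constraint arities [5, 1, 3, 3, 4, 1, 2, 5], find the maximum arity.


The arities are: 5, 1, 3, 3, 4, 1, 2, 5.
Scan for the maximum value.
Maximum arity = 5.

5


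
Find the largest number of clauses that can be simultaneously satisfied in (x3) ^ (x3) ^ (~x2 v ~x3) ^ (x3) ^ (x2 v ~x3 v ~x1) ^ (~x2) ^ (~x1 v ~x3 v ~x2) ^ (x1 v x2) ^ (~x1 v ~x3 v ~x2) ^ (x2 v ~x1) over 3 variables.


Enumerate all 8 truth assignments.
For each, count how many of the 10 clauses are satisfied.
The formula is not fully satisfiable, so the maximum is below 10.
Maximum simultaneously satisfiable clauses = 9.

9


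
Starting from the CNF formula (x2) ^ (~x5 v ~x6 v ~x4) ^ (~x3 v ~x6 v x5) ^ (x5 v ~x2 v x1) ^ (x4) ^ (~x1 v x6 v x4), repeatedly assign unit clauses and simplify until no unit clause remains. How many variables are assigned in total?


Unit propagation repeatedly assigns the literal in any unit clause, then simplifies.
Assignments in order: x2 = T, x4 = T.
No further unit clauses remain.
Total variables assigned = 2.

2


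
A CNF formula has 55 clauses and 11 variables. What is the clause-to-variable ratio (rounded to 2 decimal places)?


Clause-to-variable ratio = clauses / variables.
55 / 11 = 5.0.

5.0


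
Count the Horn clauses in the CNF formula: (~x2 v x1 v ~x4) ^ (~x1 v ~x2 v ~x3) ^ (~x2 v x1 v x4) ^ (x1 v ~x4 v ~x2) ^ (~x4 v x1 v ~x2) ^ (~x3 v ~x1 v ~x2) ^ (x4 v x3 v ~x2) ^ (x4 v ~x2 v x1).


A Horn clause has at most one positive literal.
Clause 1: 1 positive lit(s) -> Horn
Clause 2: 0 positive lit(s) -> Horn
Clause 3: 2 positive lit(s) -> not Horn
Clause 4: 1 positive lit(s) -> Horn
Clause 5: 1 positive lit(s) -> Horn
Clause 6: 0 positive lit(s) -> Horn
Clause 7: 2 positive lit(s) -> not Horn
Clause 8: 2 positive lit(s) -> not Horn
Total Horn clauses = 5.

5


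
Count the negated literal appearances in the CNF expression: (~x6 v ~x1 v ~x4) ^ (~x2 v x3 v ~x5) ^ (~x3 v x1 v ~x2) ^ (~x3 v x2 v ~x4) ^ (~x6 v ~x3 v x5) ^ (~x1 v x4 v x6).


Scan each clause for negated literals.
Clause 1: 3 negative; Clause 2: 2 negative; Clause 3: 2 negative; Clause 4: 2 negative; Clause 5: 2 negative; Clause 6: 1 negative.
Total negative literal occurrences = 12.

12


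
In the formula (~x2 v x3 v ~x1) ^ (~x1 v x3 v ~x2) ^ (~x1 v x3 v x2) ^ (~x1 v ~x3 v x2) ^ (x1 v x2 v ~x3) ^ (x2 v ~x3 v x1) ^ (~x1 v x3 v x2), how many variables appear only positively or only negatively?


A pure literal appears in only one polarity across all clauses.
No pure literals found.
Count = 0.

0


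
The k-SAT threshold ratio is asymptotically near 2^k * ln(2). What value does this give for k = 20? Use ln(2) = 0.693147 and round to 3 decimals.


Using the asymptotic formula: threshold ~ 2^k * ln(2).
2^20 = 1048576.
1048576 * 0.693147 = 726817.309.

726817.309


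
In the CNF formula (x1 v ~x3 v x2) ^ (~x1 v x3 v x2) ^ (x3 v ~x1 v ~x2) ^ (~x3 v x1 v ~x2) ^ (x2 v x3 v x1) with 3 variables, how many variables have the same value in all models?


Find all satisfying assignments: 3 model(s).
Check which variables have the same value in every model.
No variable is fixed across all models.
Backbone size = 0.

0


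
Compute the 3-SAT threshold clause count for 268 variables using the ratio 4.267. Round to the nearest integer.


The 3-SAT phase transition occurs at approximately 4.267 clauses per variable.
m = 4.267 * 268 = 1143.556.
Rounded to nearest integer: 1144.

1144


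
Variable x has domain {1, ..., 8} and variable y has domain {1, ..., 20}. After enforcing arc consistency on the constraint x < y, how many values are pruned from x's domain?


For the constraint x < y, x needs a supporting value in y's domain.
x can be at most 19 (one less than y's maximum).
Valid x values from domain: 8 out of 8.
Pruned = 8 - 8 = 0.

0


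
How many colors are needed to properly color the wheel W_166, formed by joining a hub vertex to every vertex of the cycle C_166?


W_166 consists of the cycle C_166 together with a hub vertex adjacent to every cycle vertex.
The cycle C_166 needs 2 colors (even cycle -> 2).
The hub is adjacent to every cycle vertex, so it must receive a new color distinct from all of them.
Chromatic number = 2 + 1 = 3.

3


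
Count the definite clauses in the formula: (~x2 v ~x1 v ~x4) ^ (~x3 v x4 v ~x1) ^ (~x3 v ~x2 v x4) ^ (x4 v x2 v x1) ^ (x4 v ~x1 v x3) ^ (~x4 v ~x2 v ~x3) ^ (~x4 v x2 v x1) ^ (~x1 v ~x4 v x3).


A definite clause has exactly one positive literal.
Clause 1: 0 positive -> not definite
Clause 2: 1 positive -> definite
Clause 3: 1 positive -> definite
Clause 4: 3 positive -> not definite
Clause 5: 2 positive -> not definite
Clause 6: 0 positive -> not definite
Clause 7: 2 positive -> not definite
Clause 8: 1 positive -> definite
Definite clause count = 3.

3


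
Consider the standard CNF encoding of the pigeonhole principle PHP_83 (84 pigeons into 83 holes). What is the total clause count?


The PHP encoding has two parts:
1) At-least-one-hole clauses: 84 (one per pigeon, each with 83 literals).
2) At-most-one-pigeon-per-hole clauses: 83 holes * C(84,2) = 83 * 3486 = 289338.
Total clauses = 84 + 289338 = 289422.

289422


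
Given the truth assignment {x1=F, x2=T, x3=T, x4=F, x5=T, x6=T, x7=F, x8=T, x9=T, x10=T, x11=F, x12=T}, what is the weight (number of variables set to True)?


The weight is the number of variables assigned True.
True variables: x2, x3, x5, x6, x8, x9, x10, x12.
Weight = 8.

8


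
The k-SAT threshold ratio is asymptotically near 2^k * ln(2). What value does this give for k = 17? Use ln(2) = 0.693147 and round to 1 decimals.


Using the asymptotic formula: threshold ~ 2^k * ln(2).
2^17 = 131072.
131072 * 0.693147 = 90852.2.

90852.2


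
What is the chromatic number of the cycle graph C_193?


An odd cycle cannot be 2-colored: alternating two colors around the cycle returns to the start with a conflict.
Since 193 is odd, three colors are required (and three suffice).
Chromatic number = 3.

3


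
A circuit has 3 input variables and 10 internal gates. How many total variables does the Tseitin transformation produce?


The Tseitin transformation introduces one auxiliary variable per gate.
Total variables = inputs + gates = 3 + 10 = 13.

13


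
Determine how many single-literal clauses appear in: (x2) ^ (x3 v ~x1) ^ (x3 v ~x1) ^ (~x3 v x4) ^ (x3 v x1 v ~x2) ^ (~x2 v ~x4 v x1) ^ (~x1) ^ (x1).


A unit clause contains exactly one literal.
Unit clauses found: (x2), (~x1), (x1).
Count = 3.

3


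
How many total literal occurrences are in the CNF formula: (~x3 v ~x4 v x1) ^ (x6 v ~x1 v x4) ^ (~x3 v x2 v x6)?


Clause lengths: 3, 3, 3.
Sum = 3 + 3 + 3 = 9.

9


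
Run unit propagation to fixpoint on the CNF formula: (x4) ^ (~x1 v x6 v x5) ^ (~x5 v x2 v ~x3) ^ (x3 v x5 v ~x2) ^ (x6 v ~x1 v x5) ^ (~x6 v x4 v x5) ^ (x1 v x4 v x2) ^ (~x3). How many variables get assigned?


Unit propagation repeatedly assigns the literal in any unit clause, then simplifies.
Assignments in order: x4 = T, x3 = F.
No further unit clauses remain.
Total variables assigned = 2.

2


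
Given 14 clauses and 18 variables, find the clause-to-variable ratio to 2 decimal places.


Clause-to-variable ratio = clauses / variables.
14 / 18 = 0.78.

0.78


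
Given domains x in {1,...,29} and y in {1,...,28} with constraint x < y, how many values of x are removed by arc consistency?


For the constraint x < y, x needs a supporting value in y's domain.
x can be at most 27 (one less than y's maximum).
Valid x values from domain: 27 out of 29.
Pruned = 29 - 27 = 2.

2


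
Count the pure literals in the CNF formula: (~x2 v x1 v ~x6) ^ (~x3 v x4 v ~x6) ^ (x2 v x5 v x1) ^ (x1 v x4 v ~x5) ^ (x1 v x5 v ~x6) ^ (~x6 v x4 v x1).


A pure literal appears in only one polarity across all clauses.
Pure literals: x1 (positive only), x3 (negative only), x4 (positive only), x6 (negative only).
Count = 4.

4


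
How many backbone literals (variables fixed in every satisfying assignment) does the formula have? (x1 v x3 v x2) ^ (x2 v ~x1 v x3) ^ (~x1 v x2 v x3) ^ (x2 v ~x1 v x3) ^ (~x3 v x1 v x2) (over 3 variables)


Find all satisfying assignments: 5 model(s).
Check which variables have the same value in every model.
No variable is fixed across all models.
Backbone size = 0.

0


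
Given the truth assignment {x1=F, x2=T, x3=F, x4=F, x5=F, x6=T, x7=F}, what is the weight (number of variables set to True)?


The weight is the number of variables assigned True.
True variables: x2, x6.
Weight = 2.

2


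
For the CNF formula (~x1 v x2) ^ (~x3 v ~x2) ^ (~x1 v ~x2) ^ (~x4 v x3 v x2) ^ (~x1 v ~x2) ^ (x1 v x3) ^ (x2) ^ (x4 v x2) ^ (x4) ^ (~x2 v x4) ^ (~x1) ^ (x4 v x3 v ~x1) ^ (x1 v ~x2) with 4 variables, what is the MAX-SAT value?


Enumerate all 16 truth assignments.
For each, count how many of the 13 clauses are satisfied.
The formula is not fully satisfiable, so the maximum is below 13.
Maximum simultaneously satisfiable clauses = 12.

12


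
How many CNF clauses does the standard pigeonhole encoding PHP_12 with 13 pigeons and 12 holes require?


The PHP encoding has two parts:
1) At-least-one-hole clauses: 13 (one per pigeon, each with 12 literals).
2) At-most-one-pigeon-per-hole clauses: 12 holes * C(13,2) = 12 * 78 = 936.
Total clauses = 13 + 936 = 949.

949


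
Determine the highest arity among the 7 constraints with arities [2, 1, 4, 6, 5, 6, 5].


The arities are: 2, 1, 4, 6, 5, 6, 5.
Scan for the maximum value.
Maximum arity = 6.

6


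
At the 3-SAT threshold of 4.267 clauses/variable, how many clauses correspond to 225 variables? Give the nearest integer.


The 3-SAT phase transition occurs at approximately 4.267 clauses per variable.
m = 4.267 * 225 = 960.075.
Rounded to nearest integer: 960.

960


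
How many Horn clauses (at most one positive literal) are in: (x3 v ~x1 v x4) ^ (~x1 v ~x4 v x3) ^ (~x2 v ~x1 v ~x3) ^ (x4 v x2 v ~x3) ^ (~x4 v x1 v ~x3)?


A Horn clause has at most one positive literal.
Clause 1: 2 positive lit(s) -> not Horn
Clause 2: 1 positive lit(s) -> Horn
Clause 3: 0 positive lit(s) -> Horn
Clause 4: 2 positive lit(s) -> not Horn
Clause 5: 1 positive lit(s) -> Horn
Total Horn clauses = 3.

3


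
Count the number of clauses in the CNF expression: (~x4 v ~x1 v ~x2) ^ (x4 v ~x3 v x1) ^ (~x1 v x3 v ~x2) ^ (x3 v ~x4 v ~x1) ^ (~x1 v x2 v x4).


Each group enclosed in parentheses joined by ^ is one clause.
Counting the conjuncts: 5 clauses.

5


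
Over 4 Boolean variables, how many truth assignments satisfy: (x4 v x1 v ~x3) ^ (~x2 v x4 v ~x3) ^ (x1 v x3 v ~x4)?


Enumerate all 16 truth assignments over 4 variables.
Test each against every clause.
Satisfying assignments found: 11.

11


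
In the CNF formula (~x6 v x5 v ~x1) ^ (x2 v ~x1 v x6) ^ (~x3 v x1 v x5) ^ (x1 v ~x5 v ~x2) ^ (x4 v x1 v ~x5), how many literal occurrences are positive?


Scan each clause for unnegated literals.
Clause 1: 1 positive; Clause 2: 2 positive; Clause 3: 2 positive; Clause 4: 1 positive; Clause 5: 2 positive.
Total positive literal occurrences = 8.

8


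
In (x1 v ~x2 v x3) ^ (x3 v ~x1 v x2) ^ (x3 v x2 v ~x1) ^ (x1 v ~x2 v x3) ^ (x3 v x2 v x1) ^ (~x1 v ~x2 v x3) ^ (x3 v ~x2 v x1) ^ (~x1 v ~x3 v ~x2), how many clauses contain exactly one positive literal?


A definite clause has exactly one positive literal.
Clause 1: 2 positive -> not definite
Clause 2: 2 positive -> not definite
Clause 3: 2 positive -> not definite
Clause 4: 2 positive -> not definite
Clause 5: 3 positive -> not definite
Clause 6: 1 positive -> definite
Clause 7: 2 positive -> not definite
Clause 8: 0 positive -> not definite
Definite clause count = 1.

1


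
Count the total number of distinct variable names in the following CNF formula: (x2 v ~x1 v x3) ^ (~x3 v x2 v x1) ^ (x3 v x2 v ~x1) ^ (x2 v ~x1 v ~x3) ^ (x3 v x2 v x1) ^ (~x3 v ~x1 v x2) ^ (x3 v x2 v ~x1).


Identify each distinct variable in the formula.
Variables found: x1, x2, x3.
Total distinct variables = 3.

3


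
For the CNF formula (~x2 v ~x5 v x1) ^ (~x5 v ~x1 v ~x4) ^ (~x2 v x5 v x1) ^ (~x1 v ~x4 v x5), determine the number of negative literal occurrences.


Scan each clause for negated literals.
Clause 1: 2 negative; Clause 2: 3 negative; Clause 3: 1 negative; Clause 4: 2 negative.
Total negative literal occurrences = 8.

8


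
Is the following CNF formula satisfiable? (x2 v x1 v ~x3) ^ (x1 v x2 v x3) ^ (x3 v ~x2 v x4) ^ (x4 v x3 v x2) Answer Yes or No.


Check all 16 possible truth assignments.
Number of satisfying assignments found: 9.
The formula is satisfiable.

Yes


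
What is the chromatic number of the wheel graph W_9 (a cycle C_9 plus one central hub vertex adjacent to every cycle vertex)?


W_9 consists of the cycle C_9 together with a hub vertex adjacent to every cycle vertex.
The cycle C_9 needs 3 colors (odd cycle -> 3).
The hub is adjacent to every cycle vertex, so it must receive a new color distinct from all of them.
Chromatic number = 3 + 1 = 4.

4


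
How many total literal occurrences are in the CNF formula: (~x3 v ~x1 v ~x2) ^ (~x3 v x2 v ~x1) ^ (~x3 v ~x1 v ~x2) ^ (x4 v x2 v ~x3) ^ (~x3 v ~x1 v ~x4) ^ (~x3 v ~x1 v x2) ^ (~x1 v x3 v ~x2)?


Clause lengths: 3, 3, 3, 3, 3, 3, 3.
Sum = 3 + 3 + 3 + 3 + 3 + 3 + 3 = 21.

21


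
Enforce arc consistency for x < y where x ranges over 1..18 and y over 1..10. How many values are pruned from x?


For the constraint x < y, x needs a supporting value in y's domain.
x can be at most 9 (one less than y's maximum).
Valid x values from domain: 9 out of 18.
Pruned = 18 - 9 = 9.

9


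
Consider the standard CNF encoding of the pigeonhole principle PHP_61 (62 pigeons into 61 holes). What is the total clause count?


The PHP encoding has two parts:
1) At-least-one-hole clauses: 62 (one per pigeon, each with 61 literals).
2) At-most-one-pigeon-per-hole clauses: 61 holes * C(62,2) = 61 * 1891 = 115351.
Total clauses = 62 + 115351 = 115413.

115413


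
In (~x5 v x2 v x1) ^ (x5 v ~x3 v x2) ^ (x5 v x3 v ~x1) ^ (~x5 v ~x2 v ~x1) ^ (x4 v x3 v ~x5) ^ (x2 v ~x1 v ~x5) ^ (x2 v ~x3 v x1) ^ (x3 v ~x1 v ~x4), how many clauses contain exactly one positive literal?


A definite clause has exactly one positive literal.
Clause 1: 2 positive -> not definite
Clause 2: 2 positive -> not definite
Clause 3: 2 positive -> not definite
Clause 4: 0 positive -> not definite
Clause 5: 2 positive -> not definite
Clause 6: 1 positive -> definite
Clause 7: 2 positive -> not definite
Clause 8: 1 positive -> definite
Definite clause count = 2.

2


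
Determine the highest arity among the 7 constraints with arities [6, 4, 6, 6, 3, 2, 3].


The arities are: 6, 4, 6, 6, 3, 2, 3.
Scan for the maximum value.
Maximum arity = 6.

6


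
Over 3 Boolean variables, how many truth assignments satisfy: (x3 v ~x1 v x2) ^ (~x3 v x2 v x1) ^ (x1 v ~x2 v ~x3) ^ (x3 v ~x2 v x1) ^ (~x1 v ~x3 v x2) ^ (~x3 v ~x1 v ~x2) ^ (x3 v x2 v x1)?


Enumerate all 8 truth assignments over 3 variables.
Test each against every clause.
Satisfying assignments found: 1.

1


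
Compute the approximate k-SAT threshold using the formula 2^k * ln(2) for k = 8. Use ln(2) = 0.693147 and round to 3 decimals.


Using the asymptotic formula: threshold ~ 2^k * ln(2).
2^8 = 256.
256 * 0.693147 = 177.446.

177.446


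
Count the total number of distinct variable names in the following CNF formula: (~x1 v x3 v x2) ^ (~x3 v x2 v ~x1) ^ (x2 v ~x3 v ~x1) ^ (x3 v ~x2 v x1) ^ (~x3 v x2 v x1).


Identify each distinct variable in the formula.
Variables found: x1, x2, x3.
Total distinct variables = 3.

3


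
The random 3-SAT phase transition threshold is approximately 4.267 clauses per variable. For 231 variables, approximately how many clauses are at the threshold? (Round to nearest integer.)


The 3-SAT phase transition occurs at approximately 4.267 clauses per variable.
m = 4.267 * 231 = 985.677.
Rounded to nearest integer: 986.

986


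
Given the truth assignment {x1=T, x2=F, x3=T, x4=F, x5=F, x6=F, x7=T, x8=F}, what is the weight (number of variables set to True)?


The weight is the number of variables assigned True.
True variables: x1, x3, x7.
Weight = 3.

3


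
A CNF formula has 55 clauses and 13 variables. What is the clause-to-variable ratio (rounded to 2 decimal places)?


Clause-to-variable ratio = clauses / variables.
55 / 13 = 4.23.

4.23


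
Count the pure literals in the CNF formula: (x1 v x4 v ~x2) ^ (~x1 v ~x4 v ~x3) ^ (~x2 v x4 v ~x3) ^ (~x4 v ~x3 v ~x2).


A pure literal appears in only one polarity across all clauses.
Pure literals: x2 (negative only), x3 (negative only).
Count = 2.

2


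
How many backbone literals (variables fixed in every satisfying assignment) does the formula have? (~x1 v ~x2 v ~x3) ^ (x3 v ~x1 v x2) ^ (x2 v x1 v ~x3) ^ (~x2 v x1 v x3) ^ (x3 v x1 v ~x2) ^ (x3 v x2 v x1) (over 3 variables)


Find all satisfying assignments: 3 model(s).
Check which variables have the same value in every model.
No variable is fixed across all models.
Backbone size = 0.

0


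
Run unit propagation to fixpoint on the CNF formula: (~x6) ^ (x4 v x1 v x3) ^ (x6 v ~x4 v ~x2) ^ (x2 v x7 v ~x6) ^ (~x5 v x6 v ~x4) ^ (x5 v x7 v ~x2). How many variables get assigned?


Unit propagation repeatedly assigns the literal in any unit clause, then simplifies.
Assignments in order: x6 = F.
No further unit clauses remain.
Total variables assigned = 1.

1
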